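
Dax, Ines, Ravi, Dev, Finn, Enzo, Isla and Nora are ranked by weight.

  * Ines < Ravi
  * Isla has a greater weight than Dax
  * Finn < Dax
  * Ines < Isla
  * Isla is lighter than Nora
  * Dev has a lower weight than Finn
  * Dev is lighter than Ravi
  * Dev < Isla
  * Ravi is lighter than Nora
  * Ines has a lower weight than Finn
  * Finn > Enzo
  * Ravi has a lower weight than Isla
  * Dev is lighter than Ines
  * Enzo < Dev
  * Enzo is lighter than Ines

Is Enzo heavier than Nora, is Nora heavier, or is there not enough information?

Enzo < Dev < Ines < Ravi < Isla < Nora, by transitivity through Dev, Ines, Ravi, Isla.
So Nora is heavier.

Nora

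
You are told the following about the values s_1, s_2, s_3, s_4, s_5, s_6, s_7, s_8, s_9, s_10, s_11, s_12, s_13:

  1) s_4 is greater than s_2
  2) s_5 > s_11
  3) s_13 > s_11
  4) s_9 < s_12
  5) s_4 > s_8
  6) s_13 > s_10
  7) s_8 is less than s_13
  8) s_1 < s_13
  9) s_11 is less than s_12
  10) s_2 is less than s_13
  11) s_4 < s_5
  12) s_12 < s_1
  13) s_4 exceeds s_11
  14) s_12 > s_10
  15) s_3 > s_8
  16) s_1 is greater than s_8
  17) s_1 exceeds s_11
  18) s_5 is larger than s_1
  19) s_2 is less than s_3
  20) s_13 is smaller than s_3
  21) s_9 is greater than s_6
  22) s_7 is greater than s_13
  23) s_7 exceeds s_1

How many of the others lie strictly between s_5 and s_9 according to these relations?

Chaining upward from s_9 reaches: s_12, s_1, s_13, s_7, s_3.
Chaining downward from s_5 reaches: s_8, s_11, s_6, s_2, s_4, s_10, s_12, s_1.
Strictly between s_9 and s_5 are those in both lists: s_12, s_1 — 2 elements.

2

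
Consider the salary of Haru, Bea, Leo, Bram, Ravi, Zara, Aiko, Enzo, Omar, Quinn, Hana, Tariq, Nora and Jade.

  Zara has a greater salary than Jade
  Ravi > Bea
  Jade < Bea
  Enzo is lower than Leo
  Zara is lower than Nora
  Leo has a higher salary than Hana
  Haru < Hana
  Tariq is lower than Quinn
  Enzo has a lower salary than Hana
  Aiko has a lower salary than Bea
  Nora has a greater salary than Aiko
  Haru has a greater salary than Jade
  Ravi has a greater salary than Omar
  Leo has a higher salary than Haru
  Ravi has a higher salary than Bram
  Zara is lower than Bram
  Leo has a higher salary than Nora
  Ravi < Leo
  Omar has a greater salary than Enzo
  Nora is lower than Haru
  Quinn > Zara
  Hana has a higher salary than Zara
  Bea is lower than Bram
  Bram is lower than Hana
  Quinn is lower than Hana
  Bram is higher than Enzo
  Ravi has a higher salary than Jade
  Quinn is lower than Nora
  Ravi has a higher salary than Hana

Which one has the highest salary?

Jade is not greatest since Jade < Bea; Tariq is not greatest since Tariq < Quinn; Aiko is not greatest since Aiko < Bea; Zara is not greatest since Zara < Nora; Enzo is not greatest since Enzo < Omar; Omar is not greatest since Omar < Ravi; Quinn is not greatest since Quinn < Hana; Nora is not greatest since Nora < Leo; Bea is not greatest since Bea < Ravi; Haru is not greatest since Haru < Hana; Bram is not greatest since Bram < Ravi; Hana is not greatest since Hana < Leo; Ravi is not greatest since Ravi < Leo.
Only Leo has nothing above it, so Leo is the highest salary.

Leo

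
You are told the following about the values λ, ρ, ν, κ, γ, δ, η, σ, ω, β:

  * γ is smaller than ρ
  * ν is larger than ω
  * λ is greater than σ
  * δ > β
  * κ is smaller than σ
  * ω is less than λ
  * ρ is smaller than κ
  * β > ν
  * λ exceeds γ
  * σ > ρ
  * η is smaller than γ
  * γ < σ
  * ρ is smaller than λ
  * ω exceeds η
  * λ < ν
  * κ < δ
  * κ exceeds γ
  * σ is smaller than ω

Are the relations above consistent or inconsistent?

Every relation is compatible with η < γ < ρ < κ < σ < ω < λ < ν < β < δ; the set is consistent.

consistent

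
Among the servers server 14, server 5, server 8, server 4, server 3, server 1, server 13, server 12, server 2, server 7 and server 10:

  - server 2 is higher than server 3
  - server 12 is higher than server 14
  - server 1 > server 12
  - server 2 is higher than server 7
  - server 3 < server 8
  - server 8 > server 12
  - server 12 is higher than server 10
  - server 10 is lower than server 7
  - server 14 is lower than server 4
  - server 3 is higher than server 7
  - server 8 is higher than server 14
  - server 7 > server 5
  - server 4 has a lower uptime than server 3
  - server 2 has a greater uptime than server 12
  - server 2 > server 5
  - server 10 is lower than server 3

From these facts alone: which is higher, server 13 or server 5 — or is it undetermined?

undetermined

Following every chain through server 5: above server 5 we get server 7, server 3, server 2, server 8.
server 13 is not reached, and no chain runs the other way from server 13 to server 5.
So the given relations leave the order of server 5 and server 13 undetermined.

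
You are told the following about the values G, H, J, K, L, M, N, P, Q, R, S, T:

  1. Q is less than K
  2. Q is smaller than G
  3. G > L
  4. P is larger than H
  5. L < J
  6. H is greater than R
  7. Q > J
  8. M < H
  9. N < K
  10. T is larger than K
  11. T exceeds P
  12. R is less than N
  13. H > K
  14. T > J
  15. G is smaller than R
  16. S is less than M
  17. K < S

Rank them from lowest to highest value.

Nothing is placed below L, so it is least; from there L < J; J < Q; Q < G; G < R; R < N; N < K; K < S; S < M; M < H; H < P; P < T, each given directly.

L < J < Q < G < R < N < K < S < M < H < P < T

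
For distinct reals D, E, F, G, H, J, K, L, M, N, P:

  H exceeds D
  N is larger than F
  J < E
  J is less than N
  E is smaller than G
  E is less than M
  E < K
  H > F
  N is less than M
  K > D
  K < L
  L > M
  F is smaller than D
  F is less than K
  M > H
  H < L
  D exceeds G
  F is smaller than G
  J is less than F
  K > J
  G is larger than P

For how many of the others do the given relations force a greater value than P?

From P the given relations immediately reach G.
From those, D — 2 in total.
From those, K, H — 4 in total.
From those, M, L — 6 in total.
Nothing else is reachable above P; 6 in all.

6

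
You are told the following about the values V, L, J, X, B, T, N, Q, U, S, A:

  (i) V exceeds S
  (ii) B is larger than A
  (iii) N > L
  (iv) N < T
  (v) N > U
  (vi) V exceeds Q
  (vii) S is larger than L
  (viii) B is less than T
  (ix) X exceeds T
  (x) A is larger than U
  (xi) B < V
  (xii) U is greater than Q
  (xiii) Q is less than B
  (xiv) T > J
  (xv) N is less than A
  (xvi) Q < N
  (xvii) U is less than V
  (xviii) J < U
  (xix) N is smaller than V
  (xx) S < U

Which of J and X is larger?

X

J < U and U < N give J < N.
Then N < A extends the chain to A.
Then A < B extends the chain to B.
Then B < T extends the chain to T.
Then T < X extends the chain to X.
So J < X; X is the larger of the two.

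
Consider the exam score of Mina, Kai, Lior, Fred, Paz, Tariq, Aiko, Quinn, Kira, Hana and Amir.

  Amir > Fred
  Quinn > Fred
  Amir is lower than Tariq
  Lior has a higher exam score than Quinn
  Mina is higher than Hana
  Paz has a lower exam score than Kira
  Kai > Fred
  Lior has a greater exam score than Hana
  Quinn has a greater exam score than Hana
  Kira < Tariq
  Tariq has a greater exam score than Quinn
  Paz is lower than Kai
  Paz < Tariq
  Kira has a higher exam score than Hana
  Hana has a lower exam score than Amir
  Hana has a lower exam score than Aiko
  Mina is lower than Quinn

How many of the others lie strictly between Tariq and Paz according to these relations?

Chaining upward from Paz reaches: Kai, Kira.
Chaining downward from Tariq reaches: Hana, Fred, Amir, Kira, Mina, Quinn.
Strictly between Paz and Tariq are those in both lists: Kira — 1 element.

1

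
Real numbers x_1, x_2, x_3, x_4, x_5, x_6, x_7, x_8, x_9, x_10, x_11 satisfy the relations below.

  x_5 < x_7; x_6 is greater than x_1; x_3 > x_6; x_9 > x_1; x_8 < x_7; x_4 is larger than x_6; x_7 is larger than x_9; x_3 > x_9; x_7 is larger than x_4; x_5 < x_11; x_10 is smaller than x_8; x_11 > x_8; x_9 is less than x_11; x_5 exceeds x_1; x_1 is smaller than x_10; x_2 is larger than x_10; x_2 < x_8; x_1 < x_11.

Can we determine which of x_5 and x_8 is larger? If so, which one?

Following every chain through x_5: above x_5 we get x_11, x_7; below x_5 we get x_1.
x_8 is not reached, and no chain runs the other way from x_8 to x_5.
So the given relations leave the order of x_5 and x_8 undetermined.

undetermined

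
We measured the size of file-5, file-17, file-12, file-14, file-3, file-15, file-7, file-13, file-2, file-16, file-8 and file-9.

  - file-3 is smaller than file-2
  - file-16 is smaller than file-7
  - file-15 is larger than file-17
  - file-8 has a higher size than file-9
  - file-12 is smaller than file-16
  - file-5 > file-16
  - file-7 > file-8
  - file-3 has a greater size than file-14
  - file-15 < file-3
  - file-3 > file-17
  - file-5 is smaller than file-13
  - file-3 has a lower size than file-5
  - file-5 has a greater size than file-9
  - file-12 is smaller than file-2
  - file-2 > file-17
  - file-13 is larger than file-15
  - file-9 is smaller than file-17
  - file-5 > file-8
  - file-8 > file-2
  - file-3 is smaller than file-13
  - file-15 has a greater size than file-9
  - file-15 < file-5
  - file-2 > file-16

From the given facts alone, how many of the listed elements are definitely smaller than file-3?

4

From file-3 the given relations immediately reach file-17, file-14, file-15.
From those, file-9 — 4 in total.
Nothing else is reachable below file-3; 4 in all.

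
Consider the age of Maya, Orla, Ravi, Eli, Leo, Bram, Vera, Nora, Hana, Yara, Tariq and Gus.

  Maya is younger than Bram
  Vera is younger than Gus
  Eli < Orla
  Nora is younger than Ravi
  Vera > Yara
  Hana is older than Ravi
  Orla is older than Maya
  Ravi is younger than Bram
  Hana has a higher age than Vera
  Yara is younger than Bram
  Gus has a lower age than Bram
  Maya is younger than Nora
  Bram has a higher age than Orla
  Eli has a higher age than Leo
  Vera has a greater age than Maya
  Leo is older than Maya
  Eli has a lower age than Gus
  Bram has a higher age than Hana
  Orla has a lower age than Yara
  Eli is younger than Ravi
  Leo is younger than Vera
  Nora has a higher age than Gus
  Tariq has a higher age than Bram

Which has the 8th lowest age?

Nora

The consecutive relations fix a unique order: Maya < Leo < Eli < Orla < Yara < Vera < Gus < Nora < Ravi < Hana < Bram < Tariq.
The 8th smallest is Nora.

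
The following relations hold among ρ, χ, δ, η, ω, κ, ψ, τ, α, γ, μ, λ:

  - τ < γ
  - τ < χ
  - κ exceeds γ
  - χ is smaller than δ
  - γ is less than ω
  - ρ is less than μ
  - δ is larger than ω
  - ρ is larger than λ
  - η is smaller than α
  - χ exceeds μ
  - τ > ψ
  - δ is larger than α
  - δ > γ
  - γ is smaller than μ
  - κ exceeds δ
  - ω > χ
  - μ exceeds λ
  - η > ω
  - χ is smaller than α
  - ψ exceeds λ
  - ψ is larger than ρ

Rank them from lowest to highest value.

λ < ρ < ψ < τ < γ < μ < χ < ω < η < α < δ < κ

Each adjacent pair is fixed by a given relation: λ < ρ; ρ < ψ; ψ < τ; τ < γ; γ < μ; μ < χ; χ < ω; ω < η; η < α; α < δ; δ < κ. Chaining them end to end gives the full order.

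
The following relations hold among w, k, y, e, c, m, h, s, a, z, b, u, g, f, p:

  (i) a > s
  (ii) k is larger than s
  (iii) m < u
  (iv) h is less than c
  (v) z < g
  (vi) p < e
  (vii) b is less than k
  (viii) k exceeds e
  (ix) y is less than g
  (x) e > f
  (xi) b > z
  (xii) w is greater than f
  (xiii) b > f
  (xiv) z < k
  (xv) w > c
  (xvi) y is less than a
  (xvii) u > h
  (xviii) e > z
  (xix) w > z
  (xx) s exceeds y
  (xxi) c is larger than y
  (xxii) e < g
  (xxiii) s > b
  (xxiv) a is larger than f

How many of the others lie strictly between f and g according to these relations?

1

Chaining upward from f reaches: b, s, w, e, a, k.
Chaining downward from g reaches: p, z, y, e.
Strictly between f and g are those in both lists: e — 1 element.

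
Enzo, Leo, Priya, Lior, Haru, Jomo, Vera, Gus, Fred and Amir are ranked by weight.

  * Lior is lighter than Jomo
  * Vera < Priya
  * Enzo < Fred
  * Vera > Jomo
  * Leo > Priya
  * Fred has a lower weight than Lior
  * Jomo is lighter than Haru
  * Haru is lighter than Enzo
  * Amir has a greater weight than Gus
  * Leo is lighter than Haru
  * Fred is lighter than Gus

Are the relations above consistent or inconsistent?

inconsistent

Chaining the given relations yields Lior < Jomo < Vera < Priya < Leo < Haru < Enzo < Fred, so Lior < Fred. But one relation states Fred < Lior. These cannot both hold.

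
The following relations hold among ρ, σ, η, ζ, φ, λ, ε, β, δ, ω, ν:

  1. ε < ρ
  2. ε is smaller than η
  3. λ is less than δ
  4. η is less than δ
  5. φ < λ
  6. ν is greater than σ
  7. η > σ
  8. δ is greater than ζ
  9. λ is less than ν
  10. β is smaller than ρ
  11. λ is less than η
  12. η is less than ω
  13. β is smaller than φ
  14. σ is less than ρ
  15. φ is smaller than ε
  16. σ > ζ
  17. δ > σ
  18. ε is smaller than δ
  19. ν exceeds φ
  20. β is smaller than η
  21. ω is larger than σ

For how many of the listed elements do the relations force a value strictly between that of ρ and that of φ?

1

The relations place φ below ρ. An element lies strictly between them when it is forced above φ and also forced below ρ.
Above φ: {ε, λ, η, ν, ω, δ}. Below ρ: {β, ε, ζ, σ}.
Intersection: {ε} — 1.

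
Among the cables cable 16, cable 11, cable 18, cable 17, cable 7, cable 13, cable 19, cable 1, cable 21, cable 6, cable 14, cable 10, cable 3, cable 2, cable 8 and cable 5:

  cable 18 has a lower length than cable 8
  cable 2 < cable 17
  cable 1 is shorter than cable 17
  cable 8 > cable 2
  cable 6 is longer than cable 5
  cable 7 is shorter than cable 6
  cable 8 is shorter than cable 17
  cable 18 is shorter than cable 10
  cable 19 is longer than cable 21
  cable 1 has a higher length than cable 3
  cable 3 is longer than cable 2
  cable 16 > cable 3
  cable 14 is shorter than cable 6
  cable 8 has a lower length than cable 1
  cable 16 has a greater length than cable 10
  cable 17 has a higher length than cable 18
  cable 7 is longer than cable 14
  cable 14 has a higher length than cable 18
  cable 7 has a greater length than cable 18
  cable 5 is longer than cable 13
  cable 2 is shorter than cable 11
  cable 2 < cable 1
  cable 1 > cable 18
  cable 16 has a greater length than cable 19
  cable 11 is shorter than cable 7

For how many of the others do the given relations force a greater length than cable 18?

The elements the relations force above cable 18 are cable 10, cable 14, cable 7, cable 8, cable 6, cable 16, cable 1, cable 17 — no chain reaches any other.
That is 8.

8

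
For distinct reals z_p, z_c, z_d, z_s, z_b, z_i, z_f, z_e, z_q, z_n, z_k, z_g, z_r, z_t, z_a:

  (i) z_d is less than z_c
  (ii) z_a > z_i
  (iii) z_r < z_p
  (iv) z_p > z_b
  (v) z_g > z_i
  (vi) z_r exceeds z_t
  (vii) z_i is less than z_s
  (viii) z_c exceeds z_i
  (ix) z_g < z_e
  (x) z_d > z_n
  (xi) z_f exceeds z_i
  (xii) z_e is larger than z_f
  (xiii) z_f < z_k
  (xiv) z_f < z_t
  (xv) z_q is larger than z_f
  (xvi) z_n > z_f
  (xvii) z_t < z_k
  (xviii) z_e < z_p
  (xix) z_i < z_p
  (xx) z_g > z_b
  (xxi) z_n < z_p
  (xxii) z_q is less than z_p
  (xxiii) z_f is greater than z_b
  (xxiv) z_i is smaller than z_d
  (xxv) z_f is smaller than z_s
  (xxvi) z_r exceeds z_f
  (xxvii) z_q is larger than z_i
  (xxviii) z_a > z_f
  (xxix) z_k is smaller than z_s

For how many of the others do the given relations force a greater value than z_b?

The elements the relations force above z_b are z_f, z_n, z_t, z_g, z_k, z_e, z_d, z_c, z_q, z_a, z_s, z_r, z_p — no chain reaches any other.
That is 13.

13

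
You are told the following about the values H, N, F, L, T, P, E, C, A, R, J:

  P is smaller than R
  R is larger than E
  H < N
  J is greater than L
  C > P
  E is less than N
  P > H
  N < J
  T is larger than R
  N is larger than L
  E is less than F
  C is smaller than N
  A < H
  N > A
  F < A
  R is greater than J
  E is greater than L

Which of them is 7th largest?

H

Chaining the given pairs: L < E < F < A < H < P < C < N < J < R < T.
Counting 7 from the largest end gives H.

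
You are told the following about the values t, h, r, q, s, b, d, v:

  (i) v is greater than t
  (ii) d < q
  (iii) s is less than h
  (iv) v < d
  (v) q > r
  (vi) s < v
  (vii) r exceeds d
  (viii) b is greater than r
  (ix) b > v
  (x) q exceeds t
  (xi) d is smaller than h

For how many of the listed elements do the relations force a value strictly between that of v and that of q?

Chaining upward from v reaches: d, r, h, b.
Chaining downward from q reaches: t, s, d, r.
Strictly between v and q are those in both lists: d, r — 2 elements.

2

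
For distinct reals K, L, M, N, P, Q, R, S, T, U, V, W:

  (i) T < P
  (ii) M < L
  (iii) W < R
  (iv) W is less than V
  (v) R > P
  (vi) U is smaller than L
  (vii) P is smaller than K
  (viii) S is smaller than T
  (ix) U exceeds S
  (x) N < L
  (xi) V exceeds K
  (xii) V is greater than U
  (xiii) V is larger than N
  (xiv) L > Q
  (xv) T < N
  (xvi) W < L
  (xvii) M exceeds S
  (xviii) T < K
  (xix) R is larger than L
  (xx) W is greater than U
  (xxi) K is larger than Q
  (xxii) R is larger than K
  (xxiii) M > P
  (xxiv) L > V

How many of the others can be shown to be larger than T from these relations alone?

7

From T the given relations immediately reach P, K, N.
From those, V, M, L, R — 7 in total.
Nothing else is reachable above T; 7 in all.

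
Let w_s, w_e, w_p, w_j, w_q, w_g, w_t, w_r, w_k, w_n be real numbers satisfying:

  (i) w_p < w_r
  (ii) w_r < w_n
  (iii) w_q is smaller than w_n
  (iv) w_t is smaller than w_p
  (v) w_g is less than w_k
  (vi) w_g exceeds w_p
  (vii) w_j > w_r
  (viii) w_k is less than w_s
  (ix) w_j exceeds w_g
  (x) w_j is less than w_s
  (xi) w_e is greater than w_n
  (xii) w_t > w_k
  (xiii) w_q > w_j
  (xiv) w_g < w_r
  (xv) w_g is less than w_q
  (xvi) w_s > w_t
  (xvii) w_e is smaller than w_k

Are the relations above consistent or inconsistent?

We have w_k < w_t stated directly, yet also w_t < w_p < w_g < w_r < w_j < w_q < w_n < w_e < w_k by chaining the others — so w_t < w_k. Contradiction.

inconsistent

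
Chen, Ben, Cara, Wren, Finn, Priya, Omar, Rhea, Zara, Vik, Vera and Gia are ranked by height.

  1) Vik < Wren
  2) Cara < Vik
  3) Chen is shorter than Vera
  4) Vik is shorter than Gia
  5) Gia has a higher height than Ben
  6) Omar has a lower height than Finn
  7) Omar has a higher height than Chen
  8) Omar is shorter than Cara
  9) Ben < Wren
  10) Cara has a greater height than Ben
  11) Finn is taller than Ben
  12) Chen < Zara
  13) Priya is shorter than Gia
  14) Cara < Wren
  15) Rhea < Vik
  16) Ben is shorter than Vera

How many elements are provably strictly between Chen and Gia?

Chaining upward from Chen reaches: Vera, Omar, Cara, Vik, Wren, Finn, Zara.
Chaining downward from Gia reaches: Priya, Ben, Rhea, Omar, Cara, Vik.
Strictly between Chen and Gia are those in both lists: Omar, Cara, Vik — 3 elements.

3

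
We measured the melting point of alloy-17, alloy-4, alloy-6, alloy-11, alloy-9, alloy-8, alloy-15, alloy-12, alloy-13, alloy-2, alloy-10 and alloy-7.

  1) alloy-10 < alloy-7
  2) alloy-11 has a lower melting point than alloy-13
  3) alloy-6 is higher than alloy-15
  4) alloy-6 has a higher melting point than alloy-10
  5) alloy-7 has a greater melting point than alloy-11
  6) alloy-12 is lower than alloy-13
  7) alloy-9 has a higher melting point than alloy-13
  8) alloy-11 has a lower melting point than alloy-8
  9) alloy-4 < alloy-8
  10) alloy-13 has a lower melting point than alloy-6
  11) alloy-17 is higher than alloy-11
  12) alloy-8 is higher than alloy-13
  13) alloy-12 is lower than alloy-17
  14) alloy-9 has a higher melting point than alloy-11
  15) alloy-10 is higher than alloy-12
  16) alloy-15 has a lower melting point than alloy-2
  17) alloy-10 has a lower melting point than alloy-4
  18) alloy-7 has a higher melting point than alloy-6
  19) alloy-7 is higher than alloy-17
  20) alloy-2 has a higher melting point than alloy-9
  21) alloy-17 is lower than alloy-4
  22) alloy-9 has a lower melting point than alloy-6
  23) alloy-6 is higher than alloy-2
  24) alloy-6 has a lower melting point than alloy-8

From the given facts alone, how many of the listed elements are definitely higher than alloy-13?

The elements the relations force above alloy-13 are alloy-9, alloy-2, alloy-6, alloy-7, alloy-8 — no chain reaches any other.
That is 5.

5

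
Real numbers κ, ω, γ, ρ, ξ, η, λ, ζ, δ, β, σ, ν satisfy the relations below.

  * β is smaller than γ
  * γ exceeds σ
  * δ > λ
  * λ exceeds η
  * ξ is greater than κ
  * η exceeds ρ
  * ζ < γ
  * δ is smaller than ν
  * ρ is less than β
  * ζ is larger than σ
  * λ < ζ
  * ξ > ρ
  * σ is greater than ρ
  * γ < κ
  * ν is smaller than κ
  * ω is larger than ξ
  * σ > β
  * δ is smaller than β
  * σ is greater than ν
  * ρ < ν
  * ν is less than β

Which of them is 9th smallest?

γ

The consecutive relations fix a unique order: ρ < η < λ < δ < ν < β < σ < ζ < γ < κ < ξ < ω.
The 9th smallest is γ.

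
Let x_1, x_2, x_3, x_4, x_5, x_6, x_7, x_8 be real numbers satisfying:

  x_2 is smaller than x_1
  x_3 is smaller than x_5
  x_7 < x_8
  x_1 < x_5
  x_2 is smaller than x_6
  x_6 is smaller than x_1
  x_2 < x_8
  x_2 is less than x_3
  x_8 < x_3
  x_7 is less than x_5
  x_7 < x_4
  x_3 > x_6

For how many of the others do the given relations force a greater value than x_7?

The elements the relations force above x_7 are x_4, x_8, x_3, x_5 — no chain reaches any other.
That is 4.

4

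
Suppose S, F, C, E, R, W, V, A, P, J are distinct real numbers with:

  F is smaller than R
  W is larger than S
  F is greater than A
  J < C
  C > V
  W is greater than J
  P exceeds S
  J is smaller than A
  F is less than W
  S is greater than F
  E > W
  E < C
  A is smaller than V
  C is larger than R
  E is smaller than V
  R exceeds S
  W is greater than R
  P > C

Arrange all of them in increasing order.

J < A < F < S < R < W < E < V < C < P

Nothing is placed below J, so it is least; from there J < A; A < F; F < S; S < R; R < W; W < E; E < V; V < C; C < P, each given directly.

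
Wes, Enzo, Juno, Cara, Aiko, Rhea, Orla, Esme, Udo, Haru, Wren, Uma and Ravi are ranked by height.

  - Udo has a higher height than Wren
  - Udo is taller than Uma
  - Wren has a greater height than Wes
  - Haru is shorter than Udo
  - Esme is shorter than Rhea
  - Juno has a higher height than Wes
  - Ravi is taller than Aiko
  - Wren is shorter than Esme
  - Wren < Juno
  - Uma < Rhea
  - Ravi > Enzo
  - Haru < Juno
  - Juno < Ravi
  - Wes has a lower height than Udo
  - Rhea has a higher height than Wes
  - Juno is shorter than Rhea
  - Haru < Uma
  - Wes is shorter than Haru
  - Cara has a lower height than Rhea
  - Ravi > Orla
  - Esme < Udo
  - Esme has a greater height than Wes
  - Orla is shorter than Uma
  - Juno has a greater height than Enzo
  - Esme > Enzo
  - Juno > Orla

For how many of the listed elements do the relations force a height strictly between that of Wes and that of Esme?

Chaining upward from Wes reaches: Wren, Haru, Uma, Juno, Ravi, Rhea, Udo.
Chaining downward from Esme reaches: Enzo, Wren.
Strictly between Wes and Esme are those in both lists: Wren — 1 element.

1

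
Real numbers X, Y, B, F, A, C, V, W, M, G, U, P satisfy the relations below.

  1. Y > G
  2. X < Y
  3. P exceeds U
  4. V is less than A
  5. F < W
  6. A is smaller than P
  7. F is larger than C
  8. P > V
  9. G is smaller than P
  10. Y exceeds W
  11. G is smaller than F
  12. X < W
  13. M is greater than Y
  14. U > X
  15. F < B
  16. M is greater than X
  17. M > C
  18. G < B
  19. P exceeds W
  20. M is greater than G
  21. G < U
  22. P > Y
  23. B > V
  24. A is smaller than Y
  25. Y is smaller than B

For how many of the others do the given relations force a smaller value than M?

Directly below M: C, X, G, Y.
One step further: A, W (6 so far).
One step further: V, F (8 so far).
Nothing else is reachable below M; 8 in all.

8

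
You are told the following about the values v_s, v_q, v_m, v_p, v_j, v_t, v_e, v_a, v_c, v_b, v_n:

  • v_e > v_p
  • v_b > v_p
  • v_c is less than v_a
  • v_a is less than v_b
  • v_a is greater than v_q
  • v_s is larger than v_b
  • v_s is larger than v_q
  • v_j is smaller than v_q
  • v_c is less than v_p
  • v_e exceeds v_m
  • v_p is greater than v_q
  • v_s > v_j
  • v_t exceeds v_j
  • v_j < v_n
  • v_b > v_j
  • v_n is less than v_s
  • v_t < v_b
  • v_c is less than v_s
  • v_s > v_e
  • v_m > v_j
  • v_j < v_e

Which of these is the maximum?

v_s

Chaining downward from v_s: directly below it, v_j, v_c, v_q, v_n, v_b, v_e; then v_t, v_a, v_p, v_m.
That covers every other element, and nothing is given above v_s, so v_s is the maximum.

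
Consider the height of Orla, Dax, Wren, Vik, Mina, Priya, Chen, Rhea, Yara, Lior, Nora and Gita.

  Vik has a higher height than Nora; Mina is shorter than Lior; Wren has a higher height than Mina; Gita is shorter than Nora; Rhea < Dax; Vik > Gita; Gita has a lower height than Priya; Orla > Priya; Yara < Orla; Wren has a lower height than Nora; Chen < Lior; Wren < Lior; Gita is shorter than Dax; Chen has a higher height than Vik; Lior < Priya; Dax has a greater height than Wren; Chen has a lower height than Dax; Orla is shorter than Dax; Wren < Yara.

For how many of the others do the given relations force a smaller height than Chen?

5

Directly below Chen: Vik.
One step further: Gita, Nora (3 so far).
One step further: Wren (4 so far).
One step further: Mina (5 so far).
Nothing else is reachable below Chen; 5 in all.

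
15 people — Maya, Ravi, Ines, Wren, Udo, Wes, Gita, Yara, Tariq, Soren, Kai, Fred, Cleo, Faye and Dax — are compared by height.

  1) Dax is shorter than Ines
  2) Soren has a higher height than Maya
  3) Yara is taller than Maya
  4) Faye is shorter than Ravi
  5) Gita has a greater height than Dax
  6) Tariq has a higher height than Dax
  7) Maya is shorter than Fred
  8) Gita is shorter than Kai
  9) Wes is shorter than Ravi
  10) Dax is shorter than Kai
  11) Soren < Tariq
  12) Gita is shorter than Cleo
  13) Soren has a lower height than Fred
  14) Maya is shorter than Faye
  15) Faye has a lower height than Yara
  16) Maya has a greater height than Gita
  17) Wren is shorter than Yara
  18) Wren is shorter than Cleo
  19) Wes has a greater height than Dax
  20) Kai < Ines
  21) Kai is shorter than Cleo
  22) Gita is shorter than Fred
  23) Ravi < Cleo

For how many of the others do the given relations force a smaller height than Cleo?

8

Directly below Cleo: Gita, Wren, Ravi, Kai.
One step further: Dax, Faye, Wes (7 so far).
One step further: Maya (8 so far).
No other element is forced below Cleo by the given relations, so the count is 8.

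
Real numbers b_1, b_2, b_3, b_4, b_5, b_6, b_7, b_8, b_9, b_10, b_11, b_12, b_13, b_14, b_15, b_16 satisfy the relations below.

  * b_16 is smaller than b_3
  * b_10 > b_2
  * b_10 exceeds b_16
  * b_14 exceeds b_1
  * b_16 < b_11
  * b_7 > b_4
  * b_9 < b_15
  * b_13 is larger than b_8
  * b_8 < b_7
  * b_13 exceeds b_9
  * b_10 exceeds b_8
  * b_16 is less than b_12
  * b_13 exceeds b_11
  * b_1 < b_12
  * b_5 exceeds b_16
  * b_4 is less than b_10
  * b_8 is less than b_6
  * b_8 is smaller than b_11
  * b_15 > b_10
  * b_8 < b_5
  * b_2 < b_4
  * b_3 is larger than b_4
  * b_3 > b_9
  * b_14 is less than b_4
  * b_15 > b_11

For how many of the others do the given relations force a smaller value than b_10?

6

The elements the relations force below b_10 are b_16, b_1, b_2, b_8, b_14, b_4 — no chain reaches any other.
That is 6.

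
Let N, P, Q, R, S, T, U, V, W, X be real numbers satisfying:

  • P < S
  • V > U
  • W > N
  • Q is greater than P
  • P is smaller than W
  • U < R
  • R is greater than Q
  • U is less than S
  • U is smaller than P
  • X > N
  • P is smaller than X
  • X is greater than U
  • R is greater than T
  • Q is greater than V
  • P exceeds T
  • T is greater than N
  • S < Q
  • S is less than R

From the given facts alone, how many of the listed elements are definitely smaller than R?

7

From R the given relations immediately reach U, T, S, Q.
From those, N, V, P — 7 in total.
Nothing else is reachable below R; 7 in all.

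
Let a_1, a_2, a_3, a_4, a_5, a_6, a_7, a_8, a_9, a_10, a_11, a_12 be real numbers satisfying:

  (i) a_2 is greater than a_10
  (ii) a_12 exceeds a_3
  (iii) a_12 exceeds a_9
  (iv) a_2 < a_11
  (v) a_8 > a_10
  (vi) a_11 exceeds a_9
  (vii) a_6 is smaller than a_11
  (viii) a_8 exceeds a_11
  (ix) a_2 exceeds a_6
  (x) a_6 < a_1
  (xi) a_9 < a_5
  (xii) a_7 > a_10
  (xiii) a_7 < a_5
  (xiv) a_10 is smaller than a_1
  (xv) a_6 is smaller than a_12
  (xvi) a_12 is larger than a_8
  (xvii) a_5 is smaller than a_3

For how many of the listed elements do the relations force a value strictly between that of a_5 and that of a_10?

1

The relations place a_10 below a_5. An element lies strictly between them when it is forced above a_10 and also forced below a_5.
Above a_10: {a_7, a_2, a_11, a_1, a_3, a_8, a_12}. Below a_5: {a_9, a_7}.
Intersection: {a_7} — 1.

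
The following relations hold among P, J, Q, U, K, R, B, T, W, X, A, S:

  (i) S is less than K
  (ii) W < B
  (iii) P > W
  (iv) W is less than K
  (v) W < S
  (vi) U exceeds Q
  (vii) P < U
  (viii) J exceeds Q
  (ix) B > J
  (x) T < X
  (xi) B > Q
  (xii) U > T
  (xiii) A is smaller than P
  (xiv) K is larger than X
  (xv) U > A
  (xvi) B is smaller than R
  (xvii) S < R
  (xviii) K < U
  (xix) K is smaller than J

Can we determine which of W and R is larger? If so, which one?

Following the relations from W: W < S < K < J < B < R.
So R is larger.

R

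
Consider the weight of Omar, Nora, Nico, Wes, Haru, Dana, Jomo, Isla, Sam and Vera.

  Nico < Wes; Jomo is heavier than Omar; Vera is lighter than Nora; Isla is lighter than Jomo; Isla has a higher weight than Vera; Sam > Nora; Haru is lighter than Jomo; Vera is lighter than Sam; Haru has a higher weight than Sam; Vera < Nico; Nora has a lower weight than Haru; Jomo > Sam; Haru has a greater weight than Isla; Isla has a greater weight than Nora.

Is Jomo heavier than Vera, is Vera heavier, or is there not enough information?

Jomo

Vera < Nora and Nora < Sam give Vera < Sam.
Then Sam < Haru extends the chain to Haru.
With Haru < Jomo: Vera < Nora < Sam < Haru < Jomo.
So Jomo is heavier.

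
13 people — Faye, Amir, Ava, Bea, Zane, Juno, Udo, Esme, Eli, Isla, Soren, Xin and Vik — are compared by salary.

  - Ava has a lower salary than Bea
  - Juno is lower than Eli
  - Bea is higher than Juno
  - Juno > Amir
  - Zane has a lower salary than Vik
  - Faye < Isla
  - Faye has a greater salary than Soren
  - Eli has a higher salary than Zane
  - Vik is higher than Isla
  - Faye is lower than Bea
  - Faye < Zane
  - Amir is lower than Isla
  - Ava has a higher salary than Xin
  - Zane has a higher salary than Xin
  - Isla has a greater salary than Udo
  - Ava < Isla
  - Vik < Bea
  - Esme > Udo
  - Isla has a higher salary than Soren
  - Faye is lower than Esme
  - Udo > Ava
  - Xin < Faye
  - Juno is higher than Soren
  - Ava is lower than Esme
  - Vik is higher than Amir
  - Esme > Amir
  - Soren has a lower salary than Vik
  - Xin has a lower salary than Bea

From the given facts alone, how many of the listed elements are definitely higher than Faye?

Directly above Faye: Zane, Isla, Esme, Bea.
One step further: Eli, Vik (6 so far).
No other element is forced above Faye by the given relations, so the count is 6.

6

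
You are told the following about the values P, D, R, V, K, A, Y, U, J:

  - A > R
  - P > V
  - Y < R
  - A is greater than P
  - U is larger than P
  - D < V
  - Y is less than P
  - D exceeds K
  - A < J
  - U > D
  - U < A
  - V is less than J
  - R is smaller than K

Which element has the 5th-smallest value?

Chaining the given pairs: Y < R < K < D < V < P < U < A < J.
The 5th smallest is V.

V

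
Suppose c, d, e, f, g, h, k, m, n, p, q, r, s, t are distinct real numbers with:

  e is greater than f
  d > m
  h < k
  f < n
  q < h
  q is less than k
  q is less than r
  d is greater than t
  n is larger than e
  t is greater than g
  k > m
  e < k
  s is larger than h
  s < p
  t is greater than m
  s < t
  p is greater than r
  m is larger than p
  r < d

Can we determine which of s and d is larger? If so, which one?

d

Link the given pairs in sequence: s < p; p < m; m < t; t < d.
Chaining these gives s < p < m < t < d.
So d is larger.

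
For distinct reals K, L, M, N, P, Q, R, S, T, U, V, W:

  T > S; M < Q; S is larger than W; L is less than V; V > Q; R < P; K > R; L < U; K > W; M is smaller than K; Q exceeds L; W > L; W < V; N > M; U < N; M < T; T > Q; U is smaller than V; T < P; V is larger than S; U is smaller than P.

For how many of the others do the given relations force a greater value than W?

The elements the relations force above W are S, K, T, V, P — no chain reaches any other.
That is 5.

5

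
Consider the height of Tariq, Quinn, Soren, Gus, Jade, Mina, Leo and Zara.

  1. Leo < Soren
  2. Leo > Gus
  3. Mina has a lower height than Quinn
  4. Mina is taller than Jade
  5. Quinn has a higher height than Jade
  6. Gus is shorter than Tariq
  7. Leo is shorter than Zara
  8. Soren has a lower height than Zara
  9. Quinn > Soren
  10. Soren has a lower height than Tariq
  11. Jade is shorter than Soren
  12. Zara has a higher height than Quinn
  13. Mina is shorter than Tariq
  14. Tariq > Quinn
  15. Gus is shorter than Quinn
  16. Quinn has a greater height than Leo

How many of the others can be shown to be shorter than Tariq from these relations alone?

6

Directly below Tariq: Mina, Gus, Soren, Quinn.
One step further: Jade, Leo (6 so far).
No other element is forced below Tariq by the given relations, so the count is 6.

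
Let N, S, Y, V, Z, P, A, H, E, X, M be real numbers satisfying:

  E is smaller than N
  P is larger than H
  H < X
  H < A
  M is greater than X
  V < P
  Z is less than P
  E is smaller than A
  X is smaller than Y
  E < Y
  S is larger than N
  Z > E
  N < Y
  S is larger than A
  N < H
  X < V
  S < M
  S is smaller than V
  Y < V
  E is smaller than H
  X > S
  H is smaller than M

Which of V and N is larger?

V

Chaining the given relations: N < H < A < S < X < Y < V.
So N < V; V is the larger of the two.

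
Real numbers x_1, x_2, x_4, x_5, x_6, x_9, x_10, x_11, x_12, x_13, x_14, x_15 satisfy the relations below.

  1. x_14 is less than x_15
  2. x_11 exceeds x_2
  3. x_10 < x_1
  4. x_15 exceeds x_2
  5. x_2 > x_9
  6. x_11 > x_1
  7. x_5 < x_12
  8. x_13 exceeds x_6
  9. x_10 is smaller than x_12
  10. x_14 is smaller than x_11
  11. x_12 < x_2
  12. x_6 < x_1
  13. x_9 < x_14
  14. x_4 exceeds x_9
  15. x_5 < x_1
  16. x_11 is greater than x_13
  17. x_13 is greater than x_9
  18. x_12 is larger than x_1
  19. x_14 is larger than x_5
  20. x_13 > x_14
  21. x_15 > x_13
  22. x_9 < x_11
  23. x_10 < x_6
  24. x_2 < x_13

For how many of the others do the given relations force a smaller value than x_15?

Directly below x_15: x_14, x_2, x_13.
One step further: x_9, x_5, x_6, x_12 (7 so far).
One step further: x_10, x_1 (9 so far).
Nothing else is reachable below x_15; 9 in all.

9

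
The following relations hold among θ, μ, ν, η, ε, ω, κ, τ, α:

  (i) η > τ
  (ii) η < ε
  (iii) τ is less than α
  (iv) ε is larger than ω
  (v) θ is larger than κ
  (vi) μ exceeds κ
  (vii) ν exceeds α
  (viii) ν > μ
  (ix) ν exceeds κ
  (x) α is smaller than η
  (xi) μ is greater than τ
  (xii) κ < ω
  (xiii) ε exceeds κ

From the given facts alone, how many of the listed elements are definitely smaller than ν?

Directly below ν: κ, α, μ.
One step further: τ (4 so far).
Nothing else is reachable below ν; 4 in all.

4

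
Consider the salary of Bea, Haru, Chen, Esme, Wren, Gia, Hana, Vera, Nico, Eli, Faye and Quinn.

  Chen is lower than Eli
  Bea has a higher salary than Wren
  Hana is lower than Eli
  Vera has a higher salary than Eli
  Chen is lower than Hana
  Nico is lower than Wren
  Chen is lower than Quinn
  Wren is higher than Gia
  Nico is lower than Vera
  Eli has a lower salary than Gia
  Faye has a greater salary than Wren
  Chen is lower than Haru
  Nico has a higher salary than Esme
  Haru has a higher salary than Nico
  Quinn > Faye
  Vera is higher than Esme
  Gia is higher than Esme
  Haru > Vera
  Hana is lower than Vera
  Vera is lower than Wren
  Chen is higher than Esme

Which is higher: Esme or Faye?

Faye

Link the given pairs in sequence: Esme < Chen; Chen < Hana; Hana < Eli; Eli < Gia; Gia < Wren; Wren < Faye.
Together: Esme < Chen < Hana < Eli < Gia < Wren < Faye.
So Esme < Faye; Faye is the higher of the two.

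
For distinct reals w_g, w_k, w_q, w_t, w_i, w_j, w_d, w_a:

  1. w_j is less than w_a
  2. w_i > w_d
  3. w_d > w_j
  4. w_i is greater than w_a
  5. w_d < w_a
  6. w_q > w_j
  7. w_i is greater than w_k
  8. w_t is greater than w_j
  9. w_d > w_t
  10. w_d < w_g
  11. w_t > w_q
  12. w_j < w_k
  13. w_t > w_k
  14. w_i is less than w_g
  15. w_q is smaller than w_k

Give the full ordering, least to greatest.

w_j < w_q < w_k < w_t < w_d < w_a < w_i < w_g

The consecutive links are each given: w_j < w_q; w_q < w_k; w_k < w_t; w_t < w_d; w_d < w_a; w_a < w_i; w_i < w_g.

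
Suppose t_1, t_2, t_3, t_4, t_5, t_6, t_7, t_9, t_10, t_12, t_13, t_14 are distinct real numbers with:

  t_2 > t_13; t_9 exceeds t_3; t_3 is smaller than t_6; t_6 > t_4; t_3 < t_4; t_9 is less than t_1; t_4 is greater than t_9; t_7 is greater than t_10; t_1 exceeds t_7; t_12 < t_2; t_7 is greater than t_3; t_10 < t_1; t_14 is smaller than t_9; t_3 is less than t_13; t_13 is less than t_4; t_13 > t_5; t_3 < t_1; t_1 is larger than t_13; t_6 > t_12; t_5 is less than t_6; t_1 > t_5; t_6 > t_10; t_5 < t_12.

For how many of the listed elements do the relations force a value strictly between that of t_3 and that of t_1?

3

Chaining upward from t_3 reaches: t_13, t_9, t_4, t_7, t_6, t_2.
Chaining downward from t_1 reaches: t_5, t_13, t_14, t_9, t_10, t_7.
Strictly between t_3 and t_1 are those in both lists: t_13, t_9, t_7 — 3 elements.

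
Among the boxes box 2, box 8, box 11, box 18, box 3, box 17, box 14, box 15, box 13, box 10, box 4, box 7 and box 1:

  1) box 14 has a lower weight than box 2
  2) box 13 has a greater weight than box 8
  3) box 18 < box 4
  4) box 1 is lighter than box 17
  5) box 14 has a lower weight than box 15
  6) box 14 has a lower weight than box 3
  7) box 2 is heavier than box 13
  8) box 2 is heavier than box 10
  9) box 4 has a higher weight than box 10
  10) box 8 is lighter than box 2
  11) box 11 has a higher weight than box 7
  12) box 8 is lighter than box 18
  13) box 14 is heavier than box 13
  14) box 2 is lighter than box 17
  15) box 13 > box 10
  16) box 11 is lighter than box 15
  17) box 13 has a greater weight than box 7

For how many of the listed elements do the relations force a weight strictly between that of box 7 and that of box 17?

3

The relations place box 7 below box 17. An element lies strictly between them when it is forced above box 7 and also forced below box 17.
Above box 7: {box 11, box 13, box 14, box 2, box 3, box 15}. Below box 17: {box 8, box 10, box 13, box 14, box 1, box 2}.
Intersection: {box 13, box 14, box 2} — 3.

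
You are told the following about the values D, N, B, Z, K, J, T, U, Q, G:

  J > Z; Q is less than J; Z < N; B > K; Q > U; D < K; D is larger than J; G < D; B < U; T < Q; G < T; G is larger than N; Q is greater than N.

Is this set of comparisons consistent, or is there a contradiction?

inconsistent

Chaining the given relations yields Q < J < D < K < B < U, so Q < U. But one relation states U < Q. These cannot both hold.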